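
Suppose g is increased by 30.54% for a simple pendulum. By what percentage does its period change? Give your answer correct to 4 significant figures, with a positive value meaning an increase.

-12.48%

T ∝ 1/√g, so T'/T = 1/√(1.3054) = 0.87524.
Percentage change in T = (0.87524 − 1) × 100% = -12.48%.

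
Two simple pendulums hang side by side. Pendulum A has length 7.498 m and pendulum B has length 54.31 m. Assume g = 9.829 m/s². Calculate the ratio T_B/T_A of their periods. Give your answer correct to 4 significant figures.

T ∝ √L, so T_B/T_A = √(L_B/L_A) = √(54.31/7.498) = 2.691.

2.691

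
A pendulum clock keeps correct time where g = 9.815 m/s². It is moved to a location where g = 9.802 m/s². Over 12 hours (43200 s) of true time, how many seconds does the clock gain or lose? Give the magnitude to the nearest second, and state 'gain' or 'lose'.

The clock's period scales as T ∝ 1/√g, so T'/T = √(9.815/9.802) = 1.00066.
In 43200 s of true time the clock registers 43200/1.00066 = 43171.4 s, so it loses 29 s.

lose 29 s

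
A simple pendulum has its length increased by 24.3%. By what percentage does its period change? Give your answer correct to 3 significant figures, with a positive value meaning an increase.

11.5%

T ∝ √L, so T'/T = √(1.243) = 1.115.
Percentage change in T = (1.115 − 1) × 100% = 11.5%.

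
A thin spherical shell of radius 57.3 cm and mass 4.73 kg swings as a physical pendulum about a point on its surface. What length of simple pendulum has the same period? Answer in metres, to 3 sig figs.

0.955 m

The equivalent simple-pendulum length is L_eq = I/(md), where I is about the pivot and d = 0.5730 m.
I_cm = (2/3)mR² = 1.035 kg·m², so I = I_cm + md² = 1.035 + 1.553 = 2.588 kg·m².
L_eq = 2.588/(4.73 × 0.5730) = 0.955 m.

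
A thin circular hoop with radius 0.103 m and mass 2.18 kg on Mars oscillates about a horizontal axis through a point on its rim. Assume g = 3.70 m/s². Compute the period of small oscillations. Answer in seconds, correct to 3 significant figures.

1.48 s

I_cm = mr² = 0.02313 kg·m². The pivot is at distance d = 0.103 m from the centre of mass.
By the parallel-axis theorem, I = I_cm + md² = 0.02313 + 0.02313 = 0.04626 kg·m².
T = 2π√(I/(mgd)) = 2π√(0.04626/(2.18 × 3.70 × 0.103)) = 1.48 s.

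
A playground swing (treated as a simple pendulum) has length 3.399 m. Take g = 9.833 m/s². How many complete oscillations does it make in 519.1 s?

T = 2π√(L/g) = 2π√(3.399/9.833) = 3.6941 s.
Number of complete oscillations = ⌊519.1/3.6941⌋ = ⌊140.52⌋ = 140.

140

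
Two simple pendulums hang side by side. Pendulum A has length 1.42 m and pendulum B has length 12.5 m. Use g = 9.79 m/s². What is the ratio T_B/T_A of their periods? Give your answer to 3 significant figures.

T ∝ √L, so T_B/T_A = √(L_B/L_A) = √(12.5/1.42) = 2.97.

2.97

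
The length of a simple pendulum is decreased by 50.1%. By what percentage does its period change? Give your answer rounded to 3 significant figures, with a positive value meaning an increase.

-29.4%

T ∝ √L, so T'/T = √(0.4990) = 0.7064.
Percentage change in T = (0.7064 − 1) × 100% = -29.4%.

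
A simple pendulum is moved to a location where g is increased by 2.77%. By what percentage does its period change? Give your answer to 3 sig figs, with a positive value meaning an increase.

T ∝ 1/√g, so T'/T = 1/√(1.028) = 0.9864.
Percentage change in T = (0.9864 − 1) × 100% = -1.36%.

-1.36%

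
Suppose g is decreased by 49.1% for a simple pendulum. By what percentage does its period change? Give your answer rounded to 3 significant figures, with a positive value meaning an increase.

40.2%

T ∝ 1/√g, so T'/T = 1/√(0.5090) = 1.402.
Percentage change in T = (1.402 − 1) × 100% = 40.2%.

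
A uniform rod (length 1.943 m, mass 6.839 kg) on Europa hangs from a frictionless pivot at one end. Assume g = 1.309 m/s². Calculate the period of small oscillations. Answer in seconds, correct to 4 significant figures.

For a physical pendulum T = 2π√(I/(mgd)), with d = 0.97150 m from pivot to centre of mass.
I_cm = mL²/12 = 6.839 × 1.943²/12 = 2.1516 kg·m²; I = I_cm + md² = 2.1516 + 6.839 × 0.97150² = 8.6063 kg·m².
T = 2π√(8.6063/(6.839 × 1.309 × 0.97150)) = 6.250 s.

6.250 s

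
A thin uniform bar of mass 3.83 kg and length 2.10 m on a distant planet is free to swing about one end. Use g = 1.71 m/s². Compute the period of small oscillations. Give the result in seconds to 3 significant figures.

For a physical pendulum T = 2π√(I/(mgd)), with d = 1.050 m from pivot to centre of mass.
I_cm = mL²/12 = 3.83 × 2.10²/12 = 1.408 kg·m²; I = I_cm + md² = 1.408 + 3.83 × 1.050² = 5.630 kg·m².
T = 2π√(5.630/(3.83 × 1.71 × 1.050)) = 5.69 s.

5.69 s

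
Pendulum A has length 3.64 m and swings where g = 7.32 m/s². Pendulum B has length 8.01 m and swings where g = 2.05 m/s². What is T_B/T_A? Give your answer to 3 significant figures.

2.80

T = 2π√(L/g), so T_B/T_A = √((L_B/g_B)/(L_A/g_A)) = √((8.01/2.05)/(3.64/7.32)) = 2.80.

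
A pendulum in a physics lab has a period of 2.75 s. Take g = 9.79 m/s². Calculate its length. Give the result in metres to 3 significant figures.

1.88 m

From T = 2π√(L/g), L = gT²/(4π²) = 9.79 × 2.750²/(4π²) = 1.88 m.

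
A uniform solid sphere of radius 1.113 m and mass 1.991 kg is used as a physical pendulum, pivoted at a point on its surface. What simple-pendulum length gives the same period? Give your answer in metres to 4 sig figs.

1.558 m

The equivalent simple-pendulum length is L_eq = I/(md), where I is about the pivot and d = 1.1130 m.
I_cm = (2/5)mR² = 0.98656 kg·m², so I = I_cm + md² = 0.98656 + 2.4664 = 3.4529 kg·m².
L_eq = 3.4529/(1.991 × 1.1130) = 1.558 m.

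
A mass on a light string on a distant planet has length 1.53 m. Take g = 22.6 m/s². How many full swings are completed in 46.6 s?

T = 2π√(L/g) = 2π√(1.53/22.6) = 1.635 s.
Number of complete oscillations = ⌊46.6/1.635⌋ = ⌊28.50⌋ = 28.

28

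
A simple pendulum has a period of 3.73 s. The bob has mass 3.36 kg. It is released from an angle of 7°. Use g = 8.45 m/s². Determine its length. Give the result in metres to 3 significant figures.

2.98 m

From T = 2π√(L/g), L = gT²/(4π²) = 8.45 × 3.730²/(4π²) = 2.98 m.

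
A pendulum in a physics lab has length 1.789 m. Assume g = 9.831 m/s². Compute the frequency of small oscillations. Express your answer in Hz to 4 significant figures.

T = 2π√(L/g) = 2π√(1.789/9.831) = 2.6803 s, so f = 1/T = 0.3731 Hz.

0.3731 Hz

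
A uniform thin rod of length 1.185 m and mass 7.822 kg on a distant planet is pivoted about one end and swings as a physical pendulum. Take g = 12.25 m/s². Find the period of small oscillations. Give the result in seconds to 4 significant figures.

For a physical pendulum T = 2π√(I/(mgd)), with d = 0.59250 m from pivot to centre of mass.
I_cm = mL²/12 = 7.822 × 1.185²/12 = 0.91532 kg·m²; I = I_cm + md² = 0.91532 + 7.822 × 0.59250² = 3.6613 kg·m².
T = 2π√(3.6613/(7.822 × 12.25 × 0.59250)) = 1.596 s.

1.596 s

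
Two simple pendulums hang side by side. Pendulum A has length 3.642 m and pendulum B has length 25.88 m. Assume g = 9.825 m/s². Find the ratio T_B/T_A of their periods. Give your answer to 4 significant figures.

2.666

T ∝ √L, so T_B/T_A = √(L_B/L_A) = √(25.88/3.642) = 2.666.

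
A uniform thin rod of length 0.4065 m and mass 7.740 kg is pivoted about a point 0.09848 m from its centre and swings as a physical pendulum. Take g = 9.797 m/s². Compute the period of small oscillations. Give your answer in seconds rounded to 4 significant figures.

For a physical pendulum T = 2π√(I/(mgd)), with d = 0.098480 m from pivot to centre of mass.
I_cm = mL²/12 = 7.740 × 0.4065²/12 = 0.10658 kg·m²; I = I_cm + md² = 0.10658 + 7.740 × 0.098480² = 0.18165 kg·m².
T = 2π√(0.18165/(7.740 × 9.797 × 0.098480)) = 0.9799 s.

0.9799 s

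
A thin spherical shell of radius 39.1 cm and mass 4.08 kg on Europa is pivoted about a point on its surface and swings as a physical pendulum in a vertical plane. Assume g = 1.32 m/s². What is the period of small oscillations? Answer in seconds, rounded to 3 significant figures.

I_cm = (2/3)mr² = 0.4158 kg·m². The pivot is at distance d = 0.391 m from the centre of mass.
By the parallel-axis theorem, I = I_cm + md² = 0.4158 + 0.6238 = 1.040 kg·m².
T = 2π√(I/(mgd)) = 2π√(1.040/(4.08 × 1.32 × 0.391)) = 4.41 s.

4.41 s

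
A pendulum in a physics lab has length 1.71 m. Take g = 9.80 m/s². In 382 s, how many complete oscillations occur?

T = 2π√(L/g) = 2π√(1.71/9.80) = 2.625 s.
Number of complete oscillations = ⌊382/2.625⌋ = ⌊145.5⌋ = 145.

145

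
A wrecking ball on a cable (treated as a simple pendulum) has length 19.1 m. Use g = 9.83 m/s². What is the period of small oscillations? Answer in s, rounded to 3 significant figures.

T = 2π√(L/g) = 2π√(19.1/9.83) = 2π × 1.394 = 8.76 s.

8.76 s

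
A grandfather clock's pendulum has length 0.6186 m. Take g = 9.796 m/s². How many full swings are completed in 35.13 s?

22

T = 2π√(L/g) = 2π√(0.6186/9.796) = 1.5789 s.
Number of complete oscillations = ⌊35.13/1.5789⌋ = ⌊22.249⌋ = 22.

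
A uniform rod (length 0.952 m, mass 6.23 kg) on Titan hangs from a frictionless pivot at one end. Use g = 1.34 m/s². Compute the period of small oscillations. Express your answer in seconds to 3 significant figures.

For a physical pendulum T = 2π√(I/(mgd)), with d = 0.4760 m from pivot to centre of mass.
I_cm = mL²/12 = 6.23 × 0.952²/12 = 0.4705 kg·m²; I = I_cm + md² = 0.4705 + 6.23 × 0.4760² = 1.882 kg·m².
T = 2π√(1.882/(6.23 × 1.34 × 0.4760)) = 4.32 s.

4.32 s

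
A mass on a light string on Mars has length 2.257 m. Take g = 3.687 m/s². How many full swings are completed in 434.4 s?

88

T = 2π√(L/g) = 2π√(2.257/3.687) = 4.9160 s.
Number of complete oscillations = ⌊434.4/4.9160⌋ = ⌊88.365⌋ = 88.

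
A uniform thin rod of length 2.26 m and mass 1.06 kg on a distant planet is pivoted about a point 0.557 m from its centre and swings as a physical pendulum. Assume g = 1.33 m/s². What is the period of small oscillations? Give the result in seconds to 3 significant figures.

6.26 s

For a physical pendulum T = 2π√(I/(mgd)), with d = 0.5570 m from pivot to centre of mass.
I_cm = mL²/12 = 1.06 × 2.26²/12 = 0.4512 kg·m²; I = I_cm + md² = 0.4512 + 1.06 × 0.5570² = 0.7800 kg·m².
T = 2π√(0.7800/(1.06 × 1.33 × 0.5570)) = 6.26 s.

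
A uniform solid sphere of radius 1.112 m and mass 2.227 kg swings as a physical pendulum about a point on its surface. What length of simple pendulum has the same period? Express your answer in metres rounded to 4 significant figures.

The equivalent simple-pendulum length is L_eq = I/(md), where I is about the pivot and d = 1.1120 m.
I_cm = (2/5)mR² = 1.1015 kg·m², so I = I_cm + md² = 1.1015 + 2.7538 = 3.8553 kg·m².
L_eq = 3.8553/(2.227 × 1.1120) = 1.557 m.

1.557 m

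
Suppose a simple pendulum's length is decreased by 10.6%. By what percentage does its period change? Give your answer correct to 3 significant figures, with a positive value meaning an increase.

-5.45%

T ∝ √L, so T'/T = √(0.8940) = 0.9455.
Percentage change in T = (0.9455 − 1) × 100% = -5.45%.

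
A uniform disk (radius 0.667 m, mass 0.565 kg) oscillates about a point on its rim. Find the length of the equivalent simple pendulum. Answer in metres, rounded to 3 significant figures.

The equivalent simple-pendulum length is L_eq = I/(md), where I is about the pivot and d = 0.6670 m.
I_cm = ½mR² = 0.1257 kg·m², so I = I_cm + md² = 0.1257 + 0.2514 = 0.3770 kg·m².
L_eq = 0.3770/(0.565 × 0.6670) = 1.00 m.

1.00 m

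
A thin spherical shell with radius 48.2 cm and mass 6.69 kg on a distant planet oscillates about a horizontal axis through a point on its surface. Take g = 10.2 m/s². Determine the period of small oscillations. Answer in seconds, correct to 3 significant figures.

1.76 s

I_cm = (2/3)mr² = 1.036 kg·m². The pivot is at distance d = 0.482 m from the centre of mass.
By the parallel-axis theorem, I = I_cm + md² = 1.036 + 1.554 = 2.590 kg·m².
T = 2π√(I/(mgd)) = 2π√(2.590/(6.69 × 10.2 × 0.482)) = 1.76 s.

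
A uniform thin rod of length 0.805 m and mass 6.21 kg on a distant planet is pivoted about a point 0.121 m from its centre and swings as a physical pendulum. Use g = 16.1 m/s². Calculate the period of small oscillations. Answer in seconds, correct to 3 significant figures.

1.18 s

For a physical pendulum T = 2π√(I/(mgd)), with d = 0.1210 m from pivot to centre of mass.
I_cm = mL²/12 = 6.21 × 0.805²/12 = 0.3354 kg·m²; I = I_cm + md² = 0.3354 + 6.21 × 0.1210² = 0.4263 kg·m².
T = 2π√(0.4263/(6.21 × 16.1 × 0.1210)) = 1.18 s.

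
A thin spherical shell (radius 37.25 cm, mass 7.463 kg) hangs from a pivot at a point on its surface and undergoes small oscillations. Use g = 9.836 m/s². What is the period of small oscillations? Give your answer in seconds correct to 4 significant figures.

I_cm = (2/3)mr² = 0.69036 kg·m². The pivot is at distance d = 0.3725 m from the centre of mass.
By the parallel-axis theorem, I = I_cm + md² = 0.69036 + 1.0355 = 1.7259 kg·m².
T = 2π√(I/(mgd)) = 2π√(1.7259/(7.463 × 9.836 × 0.3725)) = 1.579 s.

1.579 s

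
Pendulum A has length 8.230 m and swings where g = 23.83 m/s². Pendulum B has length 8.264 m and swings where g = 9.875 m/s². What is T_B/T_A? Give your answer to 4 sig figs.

1.557

T = 2π√(L/g), so T_B/T_A = √((L_B/g_B)/(L_A/g_A)) = √((8.264/9.875)/(8.230/23.83)) = 1.557.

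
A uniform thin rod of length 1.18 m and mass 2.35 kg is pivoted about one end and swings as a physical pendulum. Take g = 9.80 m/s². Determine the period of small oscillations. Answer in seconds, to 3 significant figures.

For a physical pendulum T = 2π√(I/(mgd)), with d = 0.5900 m from pivot to centre of mass.
I_cm = mL²/12 = 2.35 × 1.18²/12 = 0.2727 kg·m²; I = I_cm + md² = 0.2727 + 2.35 × 0.5900² = 1.091 kg·m².
T = 2π√(1.091/(2.35 × 9.80 × 0.5900)) = 1.78 s.

1.78 s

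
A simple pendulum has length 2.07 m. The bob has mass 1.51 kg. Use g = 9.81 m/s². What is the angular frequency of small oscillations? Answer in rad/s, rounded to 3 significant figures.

2.18 rad/s

ω = √(g/L) = √(9.81/2.07) = 2.18 rad/s.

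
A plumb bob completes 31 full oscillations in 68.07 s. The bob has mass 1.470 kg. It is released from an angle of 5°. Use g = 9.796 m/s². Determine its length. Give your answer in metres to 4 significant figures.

1.196 m

T = 68.07/31 = 2.1958 s.
From T = 2π√(L/g), L = gT²/(4π²) = 9.796 × 2.1958²/(4π²) = 1.196 m.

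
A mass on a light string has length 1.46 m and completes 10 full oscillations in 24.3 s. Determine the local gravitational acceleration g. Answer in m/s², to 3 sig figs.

9.76 m/s²

T = 24.3/10 = 2.430 s.
From T = 2π√(L/g), g = 4π²L/T² = 4π² × 1.46/2.430² = 9.76 m/s².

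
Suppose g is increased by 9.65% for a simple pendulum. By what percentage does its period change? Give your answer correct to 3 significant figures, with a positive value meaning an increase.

-4.50%

T ∝ 1/√g, so T'/T = 1/√(1.097) = 0.9550.
Percentage change in T = (0.9550 − 1) × 100% = -4.50%.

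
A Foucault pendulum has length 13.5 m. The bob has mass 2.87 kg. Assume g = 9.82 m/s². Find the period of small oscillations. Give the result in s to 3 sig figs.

T = 2π√(L/g) = 2π√(13.5/9.82) = 2π × 1.172 = 7.37 s.

7.37 s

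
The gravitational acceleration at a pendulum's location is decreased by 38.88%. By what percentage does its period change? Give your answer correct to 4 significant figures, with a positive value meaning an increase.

T ∝ 1/√g, so T'/T = 1/√(0.61120) = 1.2791.
Percentage change in T = (1.2791 − 1) × 100% = 27.91%.

27.91%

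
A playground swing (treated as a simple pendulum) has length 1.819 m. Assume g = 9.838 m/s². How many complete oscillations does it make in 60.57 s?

T = 2π√(L/g) = 2π√(1.819/9.838) = 2.7017 s.
Number of complete oscillations = ⌊60.57/2.7017⌋ = ⌊22.419⌋ = 22.

22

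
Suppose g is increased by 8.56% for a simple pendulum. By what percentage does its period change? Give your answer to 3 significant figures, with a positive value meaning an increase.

-4.02%

T ∝ 1/√g, so T'/T = 1/√(1.086) = 0.9598.
Percentage change in T = (0.9598 − 1) × 100% = -4.02%.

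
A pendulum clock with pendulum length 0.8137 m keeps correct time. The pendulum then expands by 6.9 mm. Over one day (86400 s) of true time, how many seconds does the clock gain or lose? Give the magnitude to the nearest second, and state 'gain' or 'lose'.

T ∝ √L, so T'/T = √(0.82060/0.8137) = 1.00423.
In 86400 s of true time the clock registers 86400/1.00423 = 86036.0 s, so it loses 364 s.

lose 364 s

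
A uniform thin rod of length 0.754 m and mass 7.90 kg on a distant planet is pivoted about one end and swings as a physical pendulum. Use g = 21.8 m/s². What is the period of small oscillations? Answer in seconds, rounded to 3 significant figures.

0.954 s

For a physical pendulum T = 2π√(I/(mgd)), with d = 0.3770 m from pivot to centre of mass.
I_cm = mL²/12 = 7.90 × 0.754²/12 = 0.3743 kg·m²; I = I_cm + md² = 0.3743 + 7.90 × 0.3770² = 1.497 kg·m².
T = 2π√(1.497/(7.90 × 21.8 × 0.3770)) = 0.954 s.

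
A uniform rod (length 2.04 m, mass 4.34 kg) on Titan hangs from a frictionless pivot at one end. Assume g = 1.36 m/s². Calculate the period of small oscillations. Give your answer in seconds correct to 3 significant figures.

For a physical pendulum T = 2π√(I/(mgd)), with d = 1.020 m from pivot to centre of mass.
I_cm = mL²/12 = 4.34 × 2.04²/12 = 1.505 kg·m²; I = I_cm + md² = 1.505 + 4.34 × 1.020² = 6.020 kg·m².
T = 2π√(6.020/(4.34 × 1.36 × 1.020)) = 6.28 s.

6.28 s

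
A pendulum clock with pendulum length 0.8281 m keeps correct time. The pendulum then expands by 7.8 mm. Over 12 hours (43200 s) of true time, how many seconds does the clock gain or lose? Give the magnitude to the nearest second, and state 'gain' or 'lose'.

lose 202 s

T ∝ √L, so T'/T = √(0.83590/0.8281) = 1.00470.
In 43200 s of true time the clock registers 43200/1.00470 = 42998.0 s, so it loses 202 s.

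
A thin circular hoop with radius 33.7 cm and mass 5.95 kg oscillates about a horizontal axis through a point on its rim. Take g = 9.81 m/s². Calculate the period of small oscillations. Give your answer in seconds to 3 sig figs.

I_cm = mr² = 0.6757 kg·m². The pivot is at distance d = 0.337 m from the centre of mass.
By the parallel-axis theorem, I = I_cm + md² = 0.6757 + 0.6757 = 1.351 kg·m².
T = 2π√(I/(mgd)) = 2π√(1.351/(5.95 × 9.81 × 0.337)) = 1.65 s.

1.65 s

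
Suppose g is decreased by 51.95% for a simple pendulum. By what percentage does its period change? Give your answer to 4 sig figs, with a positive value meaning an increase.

T ∝ 1/√g, so T'/T = 1/√(0.48050) = 1.4426.
Percentage change in T = (1.4426 − 1) × 100% = 44.26%.

44.26%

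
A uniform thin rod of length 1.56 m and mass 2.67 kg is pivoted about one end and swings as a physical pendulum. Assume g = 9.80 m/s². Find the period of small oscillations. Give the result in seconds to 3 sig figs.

2.05 s

For a physical pendulum T = 2π√(I/(mgd)), with d = 0.7800 m from pivot to centre of mass.
I_cm = mL²/12 = 2.67 × 1.56²/12 = 0.5415 kg·m²; I = I_cm + md² = 0.5415 + 2.67 × 0.7800² = 2.166 kg·m².
T = 2π√(2.166/(2.67 × 9.80 × 0.7800)) = 2.05 s.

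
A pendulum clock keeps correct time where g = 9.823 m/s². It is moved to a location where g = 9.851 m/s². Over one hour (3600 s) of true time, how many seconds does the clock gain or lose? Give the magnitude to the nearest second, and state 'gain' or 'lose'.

The clock's period scales as T ∝ 1/√g, so T'/T = √(9.823/9.851) = 0.998578.
In 3600 s of true time the clock registers 3600/0.998578 = 3605.1 s, so it gains 5 s.

gain 5 s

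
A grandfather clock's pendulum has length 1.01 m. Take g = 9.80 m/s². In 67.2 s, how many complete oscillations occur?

33

T = 2π√(L/g) = 2π√(1.01/9.80) = 2.017 s.
Number of complete oscillations = ⌊67.2/2.017⌋ = ⌊33.32⌋ = 33.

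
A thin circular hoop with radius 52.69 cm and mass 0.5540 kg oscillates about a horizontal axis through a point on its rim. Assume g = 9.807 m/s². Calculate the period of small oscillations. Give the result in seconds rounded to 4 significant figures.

I_cm = mr² = 0.15380 kg·m². The pivot is at distance d = 0.5269 m from the centre of mass.
By the parallel-axis theorem, I = I_cm + md² = 0.15380 + 0.15380 = 0.30761 kg·m².
T = 2π√(I/(mgd)) = 2π√(0.30761/(0.5540 × 9.807 × 0.5269)) = 2.060 s.

2.060 s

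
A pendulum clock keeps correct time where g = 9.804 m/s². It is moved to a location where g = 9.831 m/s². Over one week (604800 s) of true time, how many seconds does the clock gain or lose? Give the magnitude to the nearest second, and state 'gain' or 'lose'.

The clock's period scales as T ∝ 1/√g, so T'/T = √(9.804/9.831) = 0.998626.
In 604800 s of true time the clock registers 604800/0.998626 = 605632.2 s, so it gains 832 s.

gain 832 s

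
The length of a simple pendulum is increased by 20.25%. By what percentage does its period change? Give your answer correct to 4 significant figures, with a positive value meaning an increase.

9.659%

T ∝ √L, so T'/T = √(1.2025) = 1.0966.
Percentage change in T = (1.0966 − 1) × 100% = 9.659%.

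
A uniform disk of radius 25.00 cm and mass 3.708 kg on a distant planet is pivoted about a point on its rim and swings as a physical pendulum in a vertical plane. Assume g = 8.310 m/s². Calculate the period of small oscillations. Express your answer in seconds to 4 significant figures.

1.335 s

I_cm = ½mr² = 0.11588 kg·m². The pivot is at distance d = 0.2500 m from the centre of mass.
By the parallel-axis theorem, I = I_cm + md² = 0.11588 + 0.23175 = 0.34763 kg·m².
T = 2π√(I/(mgd)) = 2π√(0.34763/(3.708 × 8.310 × 0.2500)) = 1.335 s.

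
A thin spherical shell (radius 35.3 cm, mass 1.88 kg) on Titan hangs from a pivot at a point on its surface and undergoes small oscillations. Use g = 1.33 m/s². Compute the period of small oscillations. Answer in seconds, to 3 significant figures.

4.18 s

I_cm = (2/3)mr² = 0.1562 kg·m². The pivot is at distance d = 0.353 m from the centre of mass.
By the parallel-axis theorem, I = I_cm + md² = 0.1562 + 0.2343 = 0.3904 kg·m².
T = 2π√(I/(mgd)) = 2π√(0.3904/(1.88 × 1.33 × 0.353)) = 4.18 s.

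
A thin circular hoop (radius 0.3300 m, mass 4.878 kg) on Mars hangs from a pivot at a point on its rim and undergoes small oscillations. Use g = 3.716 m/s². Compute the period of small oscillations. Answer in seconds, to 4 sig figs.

2.648 s

I_cm = mr² = 0.53121 kg·m². The pivot is at distance d = 0.3300 m from the centre of mass.
By the parallel-axis theorem, I = I_cm + md² = 0.53121 + 0.53121 = 1.0624 kg·m².
T = 2π√(I/(mgd)) = 2π√(1.0624/(4.878 × 3.716 × 0.3300)) = 2.648 s.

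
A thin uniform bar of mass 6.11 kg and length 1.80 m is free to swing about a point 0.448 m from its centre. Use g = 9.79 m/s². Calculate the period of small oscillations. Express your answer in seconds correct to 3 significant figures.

2.06 s

For a physical pendulum T = 2π√(I/(mgd)), with d = 0.4480 m from pivot to centre of mass.
I_cm = mL²/12 = 6.11 × 1.80²/12 = 1.650 kg·m²; I = I_cm + md² = 1.650 + 6.11 × 0.4480² = 2.876 kg·m².
T = 2π√(2.876/(6.11 × 9.79 × 0.4480)) = 2.06 s.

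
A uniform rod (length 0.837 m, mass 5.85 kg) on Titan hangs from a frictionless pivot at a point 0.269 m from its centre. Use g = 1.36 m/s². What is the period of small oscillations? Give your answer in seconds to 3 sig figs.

3.76 s

For a physical pendulum T = 2π√(I/(mgd)), with d = 0.2690 m from pivot to centre of mass.
I_cm = mL²/12 = 5.85 × 0.837²/12 = 0.3415 kg·m²; I = I_cm + md² = 0.3415 + 5.85 × 0.2690² = 0.7648 kg·m².
T = 2π√(0.7648/(5.85 × 1.36 × 0.2690)) = 3.76 s.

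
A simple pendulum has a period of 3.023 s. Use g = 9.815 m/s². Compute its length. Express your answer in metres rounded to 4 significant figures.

2.272 m

From T = 2π√(L/g), L = gT²/(4π²) = 9.815 × 3.0230²/(4π²) = 2.272 m.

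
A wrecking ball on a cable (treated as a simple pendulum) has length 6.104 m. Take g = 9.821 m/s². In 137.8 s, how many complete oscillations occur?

27

T = 2π√(L/g) = 2π√(6.104/9.821) = 4.9535 s.
Number of complete oscillations = ⌊137.8/4.9535⌋ = ⌊27.819⌋ = 27.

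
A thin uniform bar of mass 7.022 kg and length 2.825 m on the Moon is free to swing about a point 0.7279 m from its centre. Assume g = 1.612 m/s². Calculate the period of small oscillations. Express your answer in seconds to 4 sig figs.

For a physical pendulum T = 2π√(I/(mgd)), with d = 0.72790 m from pivot to centre of mass.
I_cm = mL²/12 = 7.022 × 2.825²/12 = 4.6700 kg·m²; I = I_cm + md² = 4.6700 + 7.022 × 0.72790² = 8.3905 kg·m².
T = 2π√(8.3905/(7.022 × 1.612 × 0.72790)) = 6.341 s.

6.341 s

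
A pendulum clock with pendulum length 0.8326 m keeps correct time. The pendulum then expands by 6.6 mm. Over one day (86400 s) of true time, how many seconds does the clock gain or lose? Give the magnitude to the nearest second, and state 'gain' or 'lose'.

T ∝ √L, so T'/T = √(0.83920/0.8326) = 1.00396.
In 86400 s of true time the clock registers 86400/1.00396 = 86059.6 s, so it loses 340 s.

lose 340 s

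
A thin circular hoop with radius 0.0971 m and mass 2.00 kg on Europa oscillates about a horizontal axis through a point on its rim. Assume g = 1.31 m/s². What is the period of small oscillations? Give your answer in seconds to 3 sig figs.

2.42 s

I_cm = mr² = 0.01886 kg·m². The pivot is at distance d = 0.0971 m from the centre of mass.
By the parallel-axis theorem, I = I_cm + md² = 0.01886 + 0.01886 = 0.03771 kg·m².
T = 2π√(I/(mgd)) = 2π√(0.03771/(2.00 × 1.31 × 0.0971)) = 2.42 s.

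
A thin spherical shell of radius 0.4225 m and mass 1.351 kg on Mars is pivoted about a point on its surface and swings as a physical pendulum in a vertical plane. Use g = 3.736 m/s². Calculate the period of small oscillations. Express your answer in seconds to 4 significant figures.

2.728 s

I_cm = (2/3)mr² = 0.16077 kg·m². The pivot is at distance d = 0.4225 m from the centre of mass.
By the parallel-axis theorem, I = I_cm + md² = 0.16077 + 0.24116 = 0.40194 kg·m².
T = 2π√(I/(mgd)) = 2π√(0.40194/(1.351 × 3.736 × 0.4225)) = 2.728 s.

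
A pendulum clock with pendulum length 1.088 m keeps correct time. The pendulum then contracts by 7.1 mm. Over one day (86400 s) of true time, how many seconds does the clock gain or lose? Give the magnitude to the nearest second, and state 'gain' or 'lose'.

T ∝ √L, so T'/T = √(1.08090/1.088) = 0.996732.
In 86400 s of true time the clock registers 86400/0.996732 = 86683.3 s, so it gains 283 s.

gain 283 s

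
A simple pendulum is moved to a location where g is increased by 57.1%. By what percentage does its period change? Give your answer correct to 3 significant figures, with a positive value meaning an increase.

T ∝ 1/√g, so T'/T = 1/√(1.571) = 0.7978.
Percentage change in T = (0.7978 − 1) × 100% = -20.2%.

-20.2%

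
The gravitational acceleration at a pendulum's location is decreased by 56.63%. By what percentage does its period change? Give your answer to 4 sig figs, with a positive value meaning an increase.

T ∝ 1/√g, so T'/T = 1/√(0.43370) = 1.5185.
Percentage change in T = (1.5185 − 1) × 100% = 51.85%.

51.85%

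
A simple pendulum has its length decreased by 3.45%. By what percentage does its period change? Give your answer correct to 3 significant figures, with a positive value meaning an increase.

T ∝ √L, so T'/T = √(0.9655) = 0.9826.
Percentage change in T = (0.9826 − 1) × 100% = -1.74%.

-1.74%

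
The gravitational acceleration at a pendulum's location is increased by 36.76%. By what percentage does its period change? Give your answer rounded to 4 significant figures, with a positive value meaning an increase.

T ∝ 1/√g, so T'/T = 1/√(1.3676) = 0.85511.
Percentage change in T = (0.85511 − 1) × 100% = -14.49%.

-14.49%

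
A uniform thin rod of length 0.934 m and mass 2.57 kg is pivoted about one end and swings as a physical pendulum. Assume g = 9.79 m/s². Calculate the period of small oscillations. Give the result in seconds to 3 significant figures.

For a physical pendulum T = 2π√(I/(mgd)), with d = 0.4670 m from pivot to centre of mass.
I_cm = mL²/12 = 2.57 × 0.934²/12 = 0.1868 kg·m²; I = I_cm + md² = 0.1868 + 2.57 × 0.4670² = 0.7473 kg·m².
T = 2π√(0.7473/(2.57 × 9.79 × 0.4670)) = 1.58 s.

1.58 s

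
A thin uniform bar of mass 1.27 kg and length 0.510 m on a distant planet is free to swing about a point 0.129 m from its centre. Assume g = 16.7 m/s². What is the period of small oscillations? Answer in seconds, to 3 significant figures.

0.838 s

For a physical pendulum T = 2π√(I/(mgd)), with d = 0.1290 m from pivot to centre of mass.
I_cm = mL²/12 = 1.27 × 0.510²/12 = 0.02753 kg·m²; I = I_cm + md² = 0.02753 + 1.27 × 0.1290² = 0.04866 kg·m².
T = 2π√(0.04866/(1.27 × 16.7 × 0.1290)) = 0.838 s.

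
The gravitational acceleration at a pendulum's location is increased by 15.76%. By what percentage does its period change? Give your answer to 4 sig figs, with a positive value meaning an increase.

T ∝ 1/√g, so T'/T = 1/√(1.1576) = 0.92944.
Percentage change in T = (0.92944 − 1) × 100% = -7.056%.

-7.056%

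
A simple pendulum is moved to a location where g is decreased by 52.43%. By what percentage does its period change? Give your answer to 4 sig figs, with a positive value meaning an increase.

T ∝ 1/√g, so T'/T = 1/√(0.47570) = 1.4499.
Percentage change in T = (1.4499 − 1) × 100% = 44.99%.

44.99%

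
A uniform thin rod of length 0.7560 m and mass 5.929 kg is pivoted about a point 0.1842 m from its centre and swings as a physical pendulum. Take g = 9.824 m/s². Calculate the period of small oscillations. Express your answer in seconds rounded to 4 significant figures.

For a physical pendulum T = 2π√(I/(mgd)), with d = 0.18420 m from pivot to centre of mass.
I_cm = mL²/12 = 5.929 × 0.7560²/12 = 0.28239 kg·m²; I = I_cm + md² = 0.28239 + 5.929 × 0.18420² = 0.48356 kg·m².
T = 2π√(0.48356/(5.929 × 9.824 × 0.18420)) = 1.334 s.

1.334 s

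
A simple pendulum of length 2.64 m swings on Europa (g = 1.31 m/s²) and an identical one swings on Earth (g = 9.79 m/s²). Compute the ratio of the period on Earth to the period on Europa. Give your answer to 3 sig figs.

T ∝ 1/√g, so T₂/T₁ = √(g₁/g₂) = √(1.31/9.79) = 0.366.

0.366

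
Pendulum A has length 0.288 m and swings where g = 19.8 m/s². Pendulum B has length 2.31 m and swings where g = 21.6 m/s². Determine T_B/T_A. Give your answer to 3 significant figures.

T = 2π√(L/g), so T_B/T_A = √((L_B/g_B)/(L_A/g_A)) = √((2.31/21.6)/(0.288/19.8)) = 2.71.

2.71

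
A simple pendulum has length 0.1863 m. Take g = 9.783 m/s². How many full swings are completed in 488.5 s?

T = 2π√(L/g) = 2π√(0.1863/9.783) = 0.86706 s.
Number of complete oscillations = ⌊488.5/0.86706⌋ = ⌊563.40⌋ = 563.

563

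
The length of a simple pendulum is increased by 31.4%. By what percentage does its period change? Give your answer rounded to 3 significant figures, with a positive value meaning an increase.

T ∝ √L, so T'/T = √(1.314) = 1.146.
Percentage change in T = (1.146 − 1) × 100% = 14.6%.

14.6%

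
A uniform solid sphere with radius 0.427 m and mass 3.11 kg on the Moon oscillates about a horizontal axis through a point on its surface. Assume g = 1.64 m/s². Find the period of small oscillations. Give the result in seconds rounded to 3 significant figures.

3.79 s

I_cm = (2/5)mr² = 0.2268 kg·m². The pivot is at distance d = 0.427 m from the centre of mass.
By the parallel-axis theorem, I = I_cm + md² = 0.2268 + 0.5670 = 0.7939 kg·m².
T = 2π√(I/(mgd)) = 2π√(0.7939/(3.11 × 1.64 × 0.427)) = 3.79 s.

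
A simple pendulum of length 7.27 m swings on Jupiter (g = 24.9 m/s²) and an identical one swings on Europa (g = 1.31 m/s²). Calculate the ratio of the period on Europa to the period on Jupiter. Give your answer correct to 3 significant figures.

4.36

T ∝ 1/√g, so T₂/T₁ = √(g₁/g₂) = √(24.9/1.31) = 4.36.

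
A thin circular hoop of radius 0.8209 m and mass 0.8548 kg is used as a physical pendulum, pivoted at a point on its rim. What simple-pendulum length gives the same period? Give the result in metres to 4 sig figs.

The equivalent simple-pendulum length is L_eq = I/(md), where I is about the pivot and d = 0.82090 m.
I_cm = mR² = 0.57603 kg·m², so I = I_cm + md² = 0.57603 + 0.57603 = 1.1521 kg·m².
L_eq = 1.1521/(0.8548 × 0.82090) = 1.642 m.

1.642 m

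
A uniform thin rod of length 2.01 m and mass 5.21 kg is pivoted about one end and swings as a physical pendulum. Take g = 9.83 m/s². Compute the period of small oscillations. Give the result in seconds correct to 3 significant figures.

For a physical pendulum T = 2π√(I/(mgd)), with d = 1.005 m from pivot to centre of mass.
I_cm = mL²/12 = 5.21 × 2.01²/12 = 1.754 kg·m²; I = I_cm + md² = 1.754 + 5.21 × 1.005² = 7.016 kg·m².
T = 2π√(7.016/(5.21 × 9.83 × 1.005)) = 2.32 s.

2.32 s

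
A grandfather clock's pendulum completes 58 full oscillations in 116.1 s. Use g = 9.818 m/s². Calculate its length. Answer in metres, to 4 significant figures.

0.9965 m

T = 116.1/58 = 2.0017 s.
From T = 2π√(L/g), L = gT²/(4π²) = 9.818 × 2.0017²/(4π²) = 0.9965 m.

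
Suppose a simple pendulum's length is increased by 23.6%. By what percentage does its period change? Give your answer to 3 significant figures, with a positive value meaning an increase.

T ∝ √L, so T'/T = √(1.236) = 1.112.
Percentage change in T = (1.112 − 1) × 100% = 11.2%.

11.2%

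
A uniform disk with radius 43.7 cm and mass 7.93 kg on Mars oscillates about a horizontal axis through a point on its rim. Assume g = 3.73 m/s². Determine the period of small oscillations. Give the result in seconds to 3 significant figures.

2.63 s

I_cm = ½mr² = 0.7572 kg·m². The pivot is at distance d = 0.437 m from the centre of mass.
By the parallel-axis theorem, I = I_cm + md² = 0.7572 + 1.514 = 2.272 kg·m².
T = 2π√(I/(mgd)) = 2π√(2.272/(7.93 × 3.73 × 0.437)) = 2.63 s.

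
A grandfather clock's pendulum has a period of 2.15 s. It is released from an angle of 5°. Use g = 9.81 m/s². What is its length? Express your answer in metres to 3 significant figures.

1.15 m

From T = 2π√(L/g), L = gT²/(4π²) = 9.81 × 2.150²/(4π²) = 1.15 m.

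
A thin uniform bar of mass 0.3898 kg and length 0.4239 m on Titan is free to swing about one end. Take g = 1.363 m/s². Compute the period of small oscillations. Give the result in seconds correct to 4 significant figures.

For a physical pendulum T = 2π√(I/(mgd)), with d = 0.21195 m from pivot to centre of mass.
I_cm = mL²/12 = 0.3898 × 0.4239²/12 = 0.0058370 kg·m²; I = I_cm + md² = 0.0058370 + 0.3898 × 0.21195² = 0.023348 kg·m².
T = 2π√(0.023348/(0.3898 × 1.363 × 0.21195)) = 2.861 s.

2.861 s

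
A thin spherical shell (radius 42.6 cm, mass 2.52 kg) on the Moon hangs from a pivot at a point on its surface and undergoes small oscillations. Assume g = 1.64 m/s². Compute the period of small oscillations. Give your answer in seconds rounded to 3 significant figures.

4.13 s

I_cm = (2/3)mr² = 0.3049 kg·m². The pivot is at distance d = 0.426 m from the centre of mass.
By the parallel-axis theorem, I = I_cm + md² = 0.3049 + 0.4573 = 0.7622 kg·m².
T = 2π√(I/(mgd)) = 2π√(0.7622/(2.52 × 1.64 × 0.426)) = 4.13 s.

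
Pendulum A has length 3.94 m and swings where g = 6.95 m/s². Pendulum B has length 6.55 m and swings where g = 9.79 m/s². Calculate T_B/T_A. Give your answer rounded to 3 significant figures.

T = 2π√(L/g), so T_B/T_A = √((L_B/g_B)/(L_A/g_A)) = √((6.55/9.79)/(3.94/6.95)) = 1.09.

1.09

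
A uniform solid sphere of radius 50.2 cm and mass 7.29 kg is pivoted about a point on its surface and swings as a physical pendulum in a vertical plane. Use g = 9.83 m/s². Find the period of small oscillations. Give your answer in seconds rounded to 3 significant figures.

1.68 s

I_cm = (2/5)mr² = 0.7348 kg·m². The pivot is at distance d = 0.502 m from the centre of mass.
By the parallel-axis theorem, I = I_cm + md² = 0.7348 + 1.837 = 2.572 kg·m².
T = 2π√(I/(mgd)) = 2π√(2.572/(7.29 × 9.83 × 0.502)) = 1.68 s.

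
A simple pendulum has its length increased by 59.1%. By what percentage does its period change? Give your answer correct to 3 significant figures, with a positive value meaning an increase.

T ∝ √L, so T'/T = √(1.591) = 1.261.
Percentage change in T = (1.261 − 1) × 100% = 26.1%.

26.1%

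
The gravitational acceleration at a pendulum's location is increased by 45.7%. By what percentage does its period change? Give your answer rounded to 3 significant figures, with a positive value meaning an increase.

-17.2%

T ∝ 1/√g, so T'/T = 1/√(1.457) = 0.8285.
Percentage change in T = (0.8285 − 1) × 100% = -17.2%.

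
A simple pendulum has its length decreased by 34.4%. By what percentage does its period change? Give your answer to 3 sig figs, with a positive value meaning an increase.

-19.0%

T ∝ √L, so T'/T = √(0.6560) = 0.8099.
Percentage change in T = (0.8099 − 1) × 100% = -19.0%.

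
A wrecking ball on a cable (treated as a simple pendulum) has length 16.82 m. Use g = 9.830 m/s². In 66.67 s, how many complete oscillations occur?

T = 2π√(L/g) = 2π√(16.82/9.830) = 8.2189 s.
Number of complete oscillations = ⌊66.67/8.2189⌋ = ⌊8.1117⌋ = 8.

8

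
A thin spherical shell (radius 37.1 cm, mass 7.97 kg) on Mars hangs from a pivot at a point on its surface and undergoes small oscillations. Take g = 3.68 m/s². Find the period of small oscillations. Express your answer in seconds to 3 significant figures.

I_cm = (2/3)mr² = 0.7313 kg·m². The pivot is at distance d = 0.371 m from the centre of mass.
By the parallel-axis theorem, I = I_cm + md² = 0.7313 + 1.097 = 1.828 kg·m².
T = 2π√(I/(mgd)) = 2π√(1.828/(7.97 × 3.68 × 0.371)) = 2.58 s.

2.58 s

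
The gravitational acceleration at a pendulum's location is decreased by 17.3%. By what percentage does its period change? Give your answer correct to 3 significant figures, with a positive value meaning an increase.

9.96%

T ∝ 1/√g, so T'/T = 1/√(0.8270) = 1.100.
Percentage change in T = (1.100 − 1) × 100% = 9.96%.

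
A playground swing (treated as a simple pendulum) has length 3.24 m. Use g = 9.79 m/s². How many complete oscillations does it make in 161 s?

44

T = 2π√(L/g) = 2π√(3.24/9.79) = 3.615 s.
Number of complete oscillations = ⌊161/3.615⌋ = ⌊44.54⌋ = 44.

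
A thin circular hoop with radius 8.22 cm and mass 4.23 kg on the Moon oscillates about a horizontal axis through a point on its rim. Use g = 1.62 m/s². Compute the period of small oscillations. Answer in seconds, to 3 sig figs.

2.00 s

I_cm = mr² = 0.02858 kg·m². The pivot is at distance d = 0.0822 m from the centre of mass.
By the parallel-axis theorem, I = I_cm + md² = 0.02858 + 0.02858 = 0.05716 kg·m².
T = 2π√(I/(mgd)) = 2π√(0.05716/(4.23 × 1.62 × 0.0822)) = 2.00 s.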